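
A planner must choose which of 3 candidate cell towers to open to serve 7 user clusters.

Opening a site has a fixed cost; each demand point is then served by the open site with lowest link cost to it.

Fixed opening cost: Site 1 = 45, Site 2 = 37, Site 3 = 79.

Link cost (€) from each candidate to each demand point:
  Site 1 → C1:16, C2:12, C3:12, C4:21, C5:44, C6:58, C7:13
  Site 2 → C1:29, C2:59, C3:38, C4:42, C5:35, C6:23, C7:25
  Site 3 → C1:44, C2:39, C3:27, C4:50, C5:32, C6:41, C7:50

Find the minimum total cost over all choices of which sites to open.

Open {Site 1, Site 2}: assign each demand point to its cheapest open site.
  C1→Site 1 16, C2→Site 1 12, C3→Site 1 12, C4→Site 1 21, C5→Site 2 35, C6→Site 2 23, C7→Site 1 13
  link cost 132, fixed 82 → total 214.
Compare {Site 1}: link cost 176 + fixed 45 = 221.
Compare {Site 1, Site 3}: link cost 147 + fixed 124 = 271.
Compare {Site 2}: link cost 251 + fixed 37 = 288.
All other subsets cost ≥ 221. Minimum total cost: 214.

214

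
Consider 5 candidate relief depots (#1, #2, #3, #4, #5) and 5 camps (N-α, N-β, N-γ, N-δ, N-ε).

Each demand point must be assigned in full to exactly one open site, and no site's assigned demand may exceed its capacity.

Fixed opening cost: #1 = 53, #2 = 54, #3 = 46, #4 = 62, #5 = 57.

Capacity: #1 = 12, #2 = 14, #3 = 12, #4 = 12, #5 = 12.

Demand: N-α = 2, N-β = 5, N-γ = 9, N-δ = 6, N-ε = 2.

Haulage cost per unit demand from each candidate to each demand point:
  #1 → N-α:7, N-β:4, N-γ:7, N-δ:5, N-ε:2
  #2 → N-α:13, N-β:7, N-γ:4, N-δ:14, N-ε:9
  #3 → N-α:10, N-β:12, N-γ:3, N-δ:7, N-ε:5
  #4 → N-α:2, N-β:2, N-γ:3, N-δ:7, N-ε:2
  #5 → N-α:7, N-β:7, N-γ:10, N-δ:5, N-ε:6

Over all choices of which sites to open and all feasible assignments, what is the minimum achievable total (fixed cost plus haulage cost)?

226

Open {#1, #2}; cheapest assignment that respects the capacities:
  #1 (cap 12, load 10): N-α, N-δ, N-ε — cost 2×7 + 6×5 + 2×2 = 48
  #2 (cap 14, load 14): N-β, N-γ — cost 5×7 + 9×4 = 71
  Shipping 119, fixed 107 → total 226.
  Any other capacity-feasible assignment to {#1, #2} ships for at least 119.
Compare {#1, #3, #4}: its best feasible assignment gives total 236.
Compare {#2, #4}: its best feasible assignment gives total 237.
Every other set of open sites that can feasibly serve all demand totals ≥ 236 even under its best assignment. Minimum: 226.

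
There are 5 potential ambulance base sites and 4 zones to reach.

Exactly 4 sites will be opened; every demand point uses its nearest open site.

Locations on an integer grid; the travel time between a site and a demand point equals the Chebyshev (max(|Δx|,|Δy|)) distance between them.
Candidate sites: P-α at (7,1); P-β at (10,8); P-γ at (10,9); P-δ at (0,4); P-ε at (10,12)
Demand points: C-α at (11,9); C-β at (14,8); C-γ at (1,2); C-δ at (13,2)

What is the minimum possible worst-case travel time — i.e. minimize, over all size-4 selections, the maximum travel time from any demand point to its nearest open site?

Open {P-α, P-β, P-γ, P-δ}.
  Farthest demand point is C-δ at travel time 6 (to P-α); all others are ≤ 6.
With {P-α, P-β, P-γ, P-ε} the worst case is 6.
With {P-α, P-β, P-δ, P-ε} the worst case is 6.
No size-4 selection achieves below 6.

6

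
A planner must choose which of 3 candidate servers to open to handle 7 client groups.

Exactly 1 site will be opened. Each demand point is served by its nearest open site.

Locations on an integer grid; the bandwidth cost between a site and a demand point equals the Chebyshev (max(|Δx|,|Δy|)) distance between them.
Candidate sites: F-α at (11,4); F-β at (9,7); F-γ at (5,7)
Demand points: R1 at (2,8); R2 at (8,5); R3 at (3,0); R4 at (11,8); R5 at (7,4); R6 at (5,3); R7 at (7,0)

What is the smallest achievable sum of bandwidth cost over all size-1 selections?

Open {F-β}.
  R1→F-β 7, R2→F-β 2, R3→F-β 7, R4→F-β 2, R5→F-β 3, R6→F-β 4, R7→F-β 7  ⇒ total 32.
Compare {F-γ}: total 33.
Compare {F-α}: total 38.

32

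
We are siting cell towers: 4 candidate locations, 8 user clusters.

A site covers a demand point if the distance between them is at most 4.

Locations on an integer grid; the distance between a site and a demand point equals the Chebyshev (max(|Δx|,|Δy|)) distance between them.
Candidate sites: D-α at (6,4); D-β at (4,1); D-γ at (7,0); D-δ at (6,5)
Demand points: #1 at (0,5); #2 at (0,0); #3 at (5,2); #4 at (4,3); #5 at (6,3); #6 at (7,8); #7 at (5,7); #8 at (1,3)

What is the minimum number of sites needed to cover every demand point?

Coverage sets (demand points within 4 of each site):
  D-α: {#3, #4, #5, #6, #7}
  D-β: {#1, #2, #3, #4, #5, #8}
  D-γ: {#3, #4, #5}
  D-δ: {#3, #4, #5, #6, #7}
No single site covers all 8 demand points.
But {D-α, D-β} covers everything, so the minimum is 2.

2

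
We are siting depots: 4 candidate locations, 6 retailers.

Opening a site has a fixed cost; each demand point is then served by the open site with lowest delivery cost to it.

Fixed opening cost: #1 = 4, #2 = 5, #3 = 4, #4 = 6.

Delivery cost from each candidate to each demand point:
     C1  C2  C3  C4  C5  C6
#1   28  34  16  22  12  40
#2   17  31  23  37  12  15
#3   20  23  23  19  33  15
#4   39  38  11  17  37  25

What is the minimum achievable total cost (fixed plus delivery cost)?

110

Open {#2, #3, #4}: assign each demand point to its cheapest open site.
  C1→#2 17, C2→#3 23, C3→#4 11, C4→#4 17, C5→#2 12, C6→#2 15
  delivery cost 95, fixed 15 → total 110.
Compare {#1, #3, #4}: delivery cost 98 + fixed 14 = 112.
Compare {#1, #3}: delivery cost 105 + fixed 8 = 113.
Compare {#2, #4}: delivery cost 103 + fixed 11 = 114.
All other subsets cost ≥ 112. Minimum total cost: 110.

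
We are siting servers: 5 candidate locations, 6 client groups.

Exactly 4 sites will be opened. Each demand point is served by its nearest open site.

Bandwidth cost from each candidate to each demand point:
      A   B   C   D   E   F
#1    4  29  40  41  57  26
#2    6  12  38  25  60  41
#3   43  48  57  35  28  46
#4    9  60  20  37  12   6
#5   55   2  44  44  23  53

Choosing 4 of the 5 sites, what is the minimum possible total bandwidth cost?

Open {#1, #2, #4, #5}.
  A→#1 4, B→#5 2, C→#4 20, D→#2 25, E→#4 12, F→#4 6  ⇒ total 69.
Compare {#2, #3, #4, #5}: total 71.
Compare {#1, #2, #3, #4}: total 79.
No size-4 selection does better; minimum is 69.

69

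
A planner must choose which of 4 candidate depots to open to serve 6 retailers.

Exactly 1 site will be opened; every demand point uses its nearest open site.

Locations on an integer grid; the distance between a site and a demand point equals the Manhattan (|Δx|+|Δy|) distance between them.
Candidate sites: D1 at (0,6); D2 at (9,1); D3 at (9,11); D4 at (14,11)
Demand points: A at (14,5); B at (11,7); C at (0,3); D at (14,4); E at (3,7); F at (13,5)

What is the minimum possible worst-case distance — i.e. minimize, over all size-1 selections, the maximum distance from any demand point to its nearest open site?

12

Open {D2}.
  Farthest demand point is E at distance 12 (to D2); all others are ≤ 12.
With {D1} the worst case is 16.
With {D3} the worst case is 17.
No size-1 selection achieves below 12.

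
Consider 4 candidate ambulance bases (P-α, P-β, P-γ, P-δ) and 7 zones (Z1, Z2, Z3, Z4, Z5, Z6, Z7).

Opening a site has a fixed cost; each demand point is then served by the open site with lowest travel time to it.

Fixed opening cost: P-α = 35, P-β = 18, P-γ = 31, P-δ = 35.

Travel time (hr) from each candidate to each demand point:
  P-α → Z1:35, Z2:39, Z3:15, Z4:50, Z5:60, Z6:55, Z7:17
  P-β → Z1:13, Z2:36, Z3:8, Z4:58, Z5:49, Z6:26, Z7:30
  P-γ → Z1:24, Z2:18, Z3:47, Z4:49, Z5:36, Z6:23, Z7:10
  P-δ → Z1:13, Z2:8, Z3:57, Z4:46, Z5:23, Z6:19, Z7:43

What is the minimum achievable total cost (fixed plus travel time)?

200

Open {P-β, P-δ}: assign each demand point to its cheapest open site.
  Z1→P-β 13, Z2→P-δ 8, Z3→P-β 8, Z4→P-δ 46, Z5→P-δ 23, Z6→P-δ 19, Z7→P-β 30
  travel time 147, fixed 53 → total 200.
Compare {P-β, P-γ}: travel time 157 + fixed 49 = 206.
Compare {P-α, P-δ}: travel time 141 + fixed 70 = 211.
Compare {P-β, P-γ, P-δ}: travel time 127 + fixed 84 = 211.
All other subsets cost ≥ 206. Minimum total cost: 200.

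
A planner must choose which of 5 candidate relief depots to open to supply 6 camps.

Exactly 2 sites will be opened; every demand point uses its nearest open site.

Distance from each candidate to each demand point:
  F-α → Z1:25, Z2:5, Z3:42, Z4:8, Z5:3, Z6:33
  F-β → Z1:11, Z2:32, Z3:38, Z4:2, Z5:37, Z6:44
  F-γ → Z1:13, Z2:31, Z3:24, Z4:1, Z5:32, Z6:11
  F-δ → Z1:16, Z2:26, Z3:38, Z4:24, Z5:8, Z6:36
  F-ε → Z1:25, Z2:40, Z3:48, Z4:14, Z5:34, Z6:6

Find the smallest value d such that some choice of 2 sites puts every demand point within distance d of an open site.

24

Open {F-α, F-γ}.
  Farthest demand point is Z3 at distance 24 (to F-γ); all others are ≤ 24.
With {F-γ, F-δ} the worst case is 26.
With {F-β, F-γ} the worst case is 32.
No size-2 selection achieves below 24.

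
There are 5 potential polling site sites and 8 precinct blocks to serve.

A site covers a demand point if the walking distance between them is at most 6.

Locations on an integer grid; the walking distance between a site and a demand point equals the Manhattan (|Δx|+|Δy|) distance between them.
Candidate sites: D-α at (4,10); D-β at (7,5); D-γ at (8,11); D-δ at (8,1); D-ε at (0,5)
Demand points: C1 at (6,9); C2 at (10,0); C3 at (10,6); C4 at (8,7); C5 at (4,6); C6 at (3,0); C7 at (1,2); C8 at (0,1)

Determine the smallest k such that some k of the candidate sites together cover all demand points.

Coverage sets (demand points within 6 of each site):
  D-α: {C1, C5}
  D-β: {C1, C3, C4, C5}
  D-γ: {C1, C4}
  D-δ: {C2, C4, C6}
  D-ε: {C5, C7, C8}
No 2 sites suffice: every size-2 union leaves at least one demand point uncovered.
But {D-β, D-δ, D-ε} covers everything, so the minimum is 3.

3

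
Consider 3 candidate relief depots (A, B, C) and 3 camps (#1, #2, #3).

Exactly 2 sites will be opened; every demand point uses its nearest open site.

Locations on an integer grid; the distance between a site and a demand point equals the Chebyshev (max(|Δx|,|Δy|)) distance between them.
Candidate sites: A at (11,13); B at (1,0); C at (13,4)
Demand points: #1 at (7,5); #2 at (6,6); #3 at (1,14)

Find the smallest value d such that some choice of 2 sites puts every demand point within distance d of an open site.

10

Open {A, B}.
  Farthest demand point is #3 at distance 10 (to A); all others are ≤ 10.
With {A, C} the worst case is 10.
With {B, C} the worst case is 12.
No size-2 selection achieves below 10.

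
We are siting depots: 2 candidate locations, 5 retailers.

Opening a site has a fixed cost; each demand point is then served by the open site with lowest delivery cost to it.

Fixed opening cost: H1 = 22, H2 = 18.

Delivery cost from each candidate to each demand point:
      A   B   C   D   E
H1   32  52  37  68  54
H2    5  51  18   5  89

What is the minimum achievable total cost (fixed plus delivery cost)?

173

Open {H1, H2}: assign each demand point to its cheapest open site.
  A→H2 5, B→H2 51, C→H2 18, D→H2 5, E→H1 54
  delivery cost 133, fixed 40 → total 173.
Compare {H2}: delivery cost 168 + fixed 18 = 186.
Compare {H1}: delivery cost 243 + fixed 22 = 265.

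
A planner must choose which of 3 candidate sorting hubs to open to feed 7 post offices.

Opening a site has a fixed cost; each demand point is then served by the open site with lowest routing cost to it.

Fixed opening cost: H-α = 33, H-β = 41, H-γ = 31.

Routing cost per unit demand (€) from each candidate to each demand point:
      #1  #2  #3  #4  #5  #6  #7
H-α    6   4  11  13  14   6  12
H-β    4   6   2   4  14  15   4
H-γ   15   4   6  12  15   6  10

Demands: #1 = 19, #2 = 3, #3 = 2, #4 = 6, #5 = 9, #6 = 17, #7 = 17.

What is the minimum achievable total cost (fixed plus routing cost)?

Open {H-β, H-γ}: assign each demand point to its cheapest open site.
  #1→H-β 19×4=76, #2→H-γ 3×4=12, #3→H-β 2×2=4, #4→H-β 6×4=24, #5→H-β 9×14=126, #6→H-γ 17×6=102, #7→H-β 17×4=68
  routing cost 412, fixed 72 → total 484.
Compare {H-α, H-β}: routing cost 412 + fixed 74 = 486.
Compare {H-α, H-β, H-γ}: routing cost 412 + fixed 105 = 517.
Compare {H-β}: routing cost 571 + fixed 41 = 612.
All other subsets cost ≥ 486. Minimum total cost: 484.

484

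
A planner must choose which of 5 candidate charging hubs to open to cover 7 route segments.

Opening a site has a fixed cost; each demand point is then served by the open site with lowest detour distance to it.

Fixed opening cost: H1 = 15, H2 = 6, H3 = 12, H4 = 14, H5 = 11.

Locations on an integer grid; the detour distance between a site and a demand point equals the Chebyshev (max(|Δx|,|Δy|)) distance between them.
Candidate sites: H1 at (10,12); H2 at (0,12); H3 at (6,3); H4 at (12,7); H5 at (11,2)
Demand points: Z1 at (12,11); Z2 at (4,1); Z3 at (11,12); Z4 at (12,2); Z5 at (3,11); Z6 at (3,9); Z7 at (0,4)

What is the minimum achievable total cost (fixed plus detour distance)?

Open {H2, H3}: assign each demand point to its cheapest open site.
  Z1→H3 8, Z2→H3 2, Z3→H3 9, Z4→H3 6, Z5→H2 3, Z6→H2 3, Z7→H3 6
  detour distance 37, fixed 18 → total 55.
Compare {H2, H4}: detour distance 36 + fixed 20 = 56.
Compare {H1, H2, H3}: detour distance 23 + fixed 33 = 56.
Compare {H3}: detour distance 45 + fixed 12 = 57.
All other subsets cost ≥ 56. Minimum total cost: 55.

55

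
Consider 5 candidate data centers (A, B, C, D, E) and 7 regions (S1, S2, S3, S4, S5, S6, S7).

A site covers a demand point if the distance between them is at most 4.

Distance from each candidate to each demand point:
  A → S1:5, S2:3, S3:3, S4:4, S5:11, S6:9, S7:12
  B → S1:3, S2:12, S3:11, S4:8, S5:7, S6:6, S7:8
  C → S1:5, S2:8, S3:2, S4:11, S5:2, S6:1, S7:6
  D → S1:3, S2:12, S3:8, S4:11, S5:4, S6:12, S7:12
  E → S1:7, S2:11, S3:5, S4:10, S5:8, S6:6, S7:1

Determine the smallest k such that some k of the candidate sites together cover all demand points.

Coverage sets (demand points within 4 of each site):
  A: {S2, S3, S4}
  B: {S1}
  C: {S3, S5, S6}
  D: {S1, S5}
  E: {S7}
No 3 sites suffice: every size-3 union leaves at least one demand point uncovered.
But {A, B, C, E} covers everything, so the minimum is 4.

4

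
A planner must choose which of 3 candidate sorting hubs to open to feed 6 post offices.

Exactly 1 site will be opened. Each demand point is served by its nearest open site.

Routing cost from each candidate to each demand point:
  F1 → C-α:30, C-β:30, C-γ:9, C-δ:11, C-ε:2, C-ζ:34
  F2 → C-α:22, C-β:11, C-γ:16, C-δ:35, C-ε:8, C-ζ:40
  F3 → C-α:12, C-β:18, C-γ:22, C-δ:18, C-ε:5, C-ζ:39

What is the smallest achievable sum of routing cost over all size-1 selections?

Open {F3}.
  C-α→F3 12, C-β→F3 18, C-γ→F3 22, C-δ→F3 18, C-ε→F3 5, C-ζ→F3 39  ⇒ total 114.
Compare {F1}: total 116.
Compare {F2}: total 132.

114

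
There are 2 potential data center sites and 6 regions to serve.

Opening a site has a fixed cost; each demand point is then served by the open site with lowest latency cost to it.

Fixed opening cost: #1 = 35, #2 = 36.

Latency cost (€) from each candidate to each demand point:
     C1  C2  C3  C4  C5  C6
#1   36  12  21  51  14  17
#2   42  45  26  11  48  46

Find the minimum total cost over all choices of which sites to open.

182

Open {#1, #2}: assign each demand point to its cheapest open site.
  C1→#1 36, C2→#1 12, C3→#1 21, C4→#2 11, C5→#1 14, C6→#1 17
  latency cost 111, fixed 71 → total 182.
Compare {#1}: latency cost 151 + fixed 35 = 186.
Compare {#2}: latency cost 218 + fixed 36 = 254.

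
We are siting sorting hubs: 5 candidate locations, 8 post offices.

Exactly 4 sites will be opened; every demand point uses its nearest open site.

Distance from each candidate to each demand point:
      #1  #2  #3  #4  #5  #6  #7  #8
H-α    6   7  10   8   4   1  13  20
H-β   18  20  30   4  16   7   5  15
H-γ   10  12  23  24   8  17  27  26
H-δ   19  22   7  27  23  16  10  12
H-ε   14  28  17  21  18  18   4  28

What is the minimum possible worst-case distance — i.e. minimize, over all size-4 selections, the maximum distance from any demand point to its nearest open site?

12

Open {H-α, H-β, H-γ, H-δ}.
  Farthest demand point is #8 at distance 12 (to H-δ); all others are ≤ 12.
With {H-α, H-β, H-δ, H-ε} the worst case is 12.
With {H-α, H-γ, H-δ, H-ε} the worst case is 12.
No size-4 selection achieves below 12.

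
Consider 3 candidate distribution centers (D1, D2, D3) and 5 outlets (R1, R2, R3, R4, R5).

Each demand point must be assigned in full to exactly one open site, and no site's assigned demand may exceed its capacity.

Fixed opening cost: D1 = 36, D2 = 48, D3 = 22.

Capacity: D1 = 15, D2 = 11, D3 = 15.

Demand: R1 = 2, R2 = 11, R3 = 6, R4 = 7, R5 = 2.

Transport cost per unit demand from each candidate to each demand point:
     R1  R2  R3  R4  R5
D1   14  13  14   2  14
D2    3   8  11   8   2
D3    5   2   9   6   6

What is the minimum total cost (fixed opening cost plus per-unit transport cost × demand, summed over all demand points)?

200

Open {D1, D3}; cheapest assignment that respects the capacities:
  D1 (cap 15, load 13): R3, R4 — cost 6×14 + 7×2 = 98
  D3 (cap 15, load 15): R1, R2, R5 — cost 2×5 + 11×2 + 2×6 = 44
  Shipping 142, fixed 58 → total 200.
  Any other capacity-feasible assignment to {D1, D3} ships for at least 142.
Compare {D1, D2, D3}: its best feasible assignment gives total 218.
Every other set of open sites that can feasibly serve all demand totals ≥ 218 even under its best assignment. Minimum: 200.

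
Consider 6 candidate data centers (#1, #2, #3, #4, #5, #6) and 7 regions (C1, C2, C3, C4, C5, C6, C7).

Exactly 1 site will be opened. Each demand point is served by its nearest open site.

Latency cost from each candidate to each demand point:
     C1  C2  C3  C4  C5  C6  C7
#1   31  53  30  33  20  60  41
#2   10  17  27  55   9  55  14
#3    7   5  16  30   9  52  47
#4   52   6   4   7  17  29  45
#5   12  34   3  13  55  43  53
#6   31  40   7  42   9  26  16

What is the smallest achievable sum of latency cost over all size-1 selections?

Open {#4}.
  C1→#4 52, C2→#4 6, C3→#4 4, C4→#4 7, C5→#4 17, C6→#4 29, C7→#4 45  ⇒ total 160.
Compare {#3}: total 166.
Compare {#6}: total 171.
No size-1 selection does better; minimum is 160.

160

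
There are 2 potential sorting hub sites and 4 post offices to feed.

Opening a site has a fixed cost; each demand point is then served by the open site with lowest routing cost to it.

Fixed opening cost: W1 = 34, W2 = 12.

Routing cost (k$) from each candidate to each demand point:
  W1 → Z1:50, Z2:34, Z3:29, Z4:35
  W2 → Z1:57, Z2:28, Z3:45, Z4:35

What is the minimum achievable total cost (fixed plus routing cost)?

Open {W2}: assign each demand point to its cheapest open site.
  Z1→W2 57, Z2→W2 28, Z3→W2 45, Z4→W2 35
  routing cost 165, fixed 12 → total 177.
Compare {W1}: routing cost 148 + fixed 34 = 182.
Compare {W1, W2}: routing cost 142 + fixed 46 = 188.

177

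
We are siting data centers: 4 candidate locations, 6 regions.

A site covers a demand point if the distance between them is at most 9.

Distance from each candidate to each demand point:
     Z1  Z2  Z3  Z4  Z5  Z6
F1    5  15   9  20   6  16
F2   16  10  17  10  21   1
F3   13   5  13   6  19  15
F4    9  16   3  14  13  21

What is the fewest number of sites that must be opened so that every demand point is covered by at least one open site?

Coverage sets (demand points within 9 of each site):
  F1: {Z1, Z3, Z5}
  F2: {Z6}
  F3: {Z2, Z4}
  F4: {Z1, Z3}
No 2 sites suffice: every size-2 union leaves at least one demand point uncovered.
But {F1, F2, F3} covers everything, so the minimum is 3.

3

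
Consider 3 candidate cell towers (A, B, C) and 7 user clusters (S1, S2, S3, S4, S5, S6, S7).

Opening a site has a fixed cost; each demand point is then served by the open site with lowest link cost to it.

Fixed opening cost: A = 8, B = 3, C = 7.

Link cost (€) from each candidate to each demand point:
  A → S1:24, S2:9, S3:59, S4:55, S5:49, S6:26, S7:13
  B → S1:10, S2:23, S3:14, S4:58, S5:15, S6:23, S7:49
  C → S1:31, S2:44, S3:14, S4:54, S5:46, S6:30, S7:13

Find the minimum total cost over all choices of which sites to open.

Open {A, B}: assign each demand point to its cheapest open site.
  S1→B 10, S2→A 9, S3→B 14, S4→A 55, S5→B 15, S6→B 23, S7→A 13
  link cost 139, fixed 11 → total 150.
Compare {A, B, C}: link cost 138 + fixed 18 = 156.
Compare {B, C}: link cost 152 + fixed 10 = 162.
Compare {B}: link cost 192 + fixed 3 = 195.
All other subsets cost ≥ 156. Minimum total cost: 150.

150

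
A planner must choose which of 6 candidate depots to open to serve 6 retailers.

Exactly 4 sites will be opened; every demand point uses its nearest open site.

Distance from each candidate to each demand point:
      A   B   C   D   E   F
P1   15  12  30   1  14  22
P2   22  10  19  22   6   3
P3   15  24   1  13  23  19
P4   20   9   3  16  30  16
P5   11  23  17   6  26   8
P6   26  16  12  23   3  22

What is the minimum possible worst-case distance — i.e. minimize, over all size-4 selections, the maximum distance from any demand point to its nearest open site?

11

Open {P1, P2, P3, P5}.
  Farthest demand point is A at distance 11 (to P5); all others are ≤ 11.
With {P1, P2, P4, P5} the worst case is 11.
With {P1, P4, P5, P6} the worst case is 11.
No size-4 selection achieves below 11.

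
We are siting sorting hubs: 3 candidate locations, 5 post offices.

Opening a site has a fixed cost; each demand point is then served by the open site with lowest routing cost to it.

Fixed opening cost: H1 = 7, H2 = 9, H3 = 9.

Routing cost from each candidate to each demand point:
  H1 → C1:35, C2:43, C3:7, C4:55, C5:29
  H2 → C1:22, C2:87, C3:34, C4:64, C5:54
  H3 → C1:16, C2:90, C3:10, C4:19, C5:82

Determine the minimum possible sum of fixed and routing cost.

Open {H1, H3}: assign each demand point to its cheapest open site.
  C1→H3 16, C2→H1 43, C3→H1 7, C4→H3 19, C5→H1 29
  routing cost 114, fixed 16 → total 130.
Compare {H1, H2, H3}: routing cost 114 + fixed 25 = 139.
Compare {H1, H2}: routing cost 156 + fixed 16 = 172.
Compare {H1}: routing cost 169 + fixed 7 = 176.
All other subsets cost ≥ 139. Minimum total cost: 130.

130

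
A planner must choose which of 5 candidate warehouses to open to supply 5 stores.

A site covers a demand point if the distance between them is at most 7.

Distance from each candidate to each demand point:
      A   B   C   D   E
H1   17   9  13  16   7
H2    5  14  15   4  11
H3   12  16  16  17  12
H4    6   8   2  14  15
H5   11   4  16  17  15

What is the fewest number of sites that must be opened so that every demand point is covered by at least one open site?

4

Coverage sets (demand points within 7 of each site):
  H1: {E}
  H2: {A, D}
  H3: {}
  H4: {A, C}
  H5: {B}
No 3 sites suffice: every size-3 union leaves at least one demand point uncovered.
But {H1, H2, H4, H5} covers everything, so the minimum is 4.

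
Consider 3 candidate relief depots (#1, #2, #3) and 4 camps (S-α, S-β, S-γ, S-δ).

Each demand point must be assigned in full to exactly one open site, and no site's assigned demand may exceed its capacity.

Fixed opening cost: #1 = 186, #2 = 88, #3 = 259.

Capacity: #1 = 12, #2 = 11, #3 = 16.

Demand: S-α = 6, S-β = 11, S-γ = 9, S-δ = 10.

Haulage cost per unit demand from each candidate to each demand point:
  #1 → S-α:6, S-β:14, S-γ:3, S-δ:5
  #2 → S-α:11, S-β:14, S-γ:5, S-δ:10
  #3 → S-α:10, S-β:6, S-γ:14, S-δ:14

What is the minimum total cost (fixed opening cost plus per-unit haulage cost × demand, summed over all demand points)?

914

Open {#1, #2, #3}; cheapest assignment that respects the capacities:
  #1 (cap 12, load 9): S-γ — cost 9×3 = 27
  #2 (cap 11, load 11): S-β — cost 11×14 = 154
  #3 (cap 16, load 16): S-α, S-δ — cost 6×10 + 10×14 = 200
  Shipping 381, fixed 533 → total 914.
  Any other capacity-feasible assignment to {#1, #2, #3} ships for at least 381.
Total demand is 36 and no other set of sites has combined capacity ≥ 36, so {#1, #2, #3} is the only feasible choice of open sites. Minimum: 914.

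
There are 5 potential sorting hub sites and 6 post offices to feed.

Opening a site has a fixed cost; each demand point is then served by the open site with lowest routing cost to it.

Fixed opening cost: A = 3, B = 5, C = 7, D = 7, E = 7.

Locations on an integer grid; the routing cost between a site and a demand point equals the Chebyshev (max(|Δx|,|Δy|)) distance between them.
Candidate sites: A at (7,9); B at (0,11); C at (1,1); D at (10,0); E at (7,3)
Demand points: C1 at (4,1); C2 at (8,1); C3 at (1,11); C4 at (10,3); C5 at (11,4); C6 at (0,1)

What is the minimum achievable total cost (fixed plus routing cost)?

Open {B, E}: assign each demand point to its cheapest open site.
  C1→E 3, C2→E 2, C3→B 1, C4→E 3, C5→E 4, C6→E 7
  routing cost 20, fixed 12 → total 32.
Compare {B, C, D}: routing cost 14 + fixed 19 = 33.
Compare {B, C, E}: routing cost 14 + fixed 19 = 33.
Compare {E}: routing cost 27 + fixed 7 = 34.
All other subsets cost ≥ 33. Minimum total cost: 32.

32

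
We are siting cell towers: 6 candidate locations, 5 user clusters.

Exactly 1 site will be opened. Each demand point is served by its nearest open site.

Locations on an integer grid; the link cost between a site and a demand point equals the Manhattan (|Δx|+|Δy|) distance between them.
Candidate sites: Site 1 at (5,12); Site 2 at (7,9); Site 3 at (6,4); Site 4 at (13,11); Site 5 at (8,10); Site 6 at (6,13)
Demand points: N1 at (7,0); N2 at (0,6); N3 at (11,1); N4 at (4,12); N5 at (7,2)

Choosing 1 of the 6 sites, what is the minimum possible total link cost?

34

Open {Site 3}.
  N1→Site 3 5, N2→Site 3 8, N3→Site 3 8, N4→Site 3 10, N5→Site 3 3  ⇒ total 34.
Compare {Site 2}: total 44.
Compare {Site 5}: total 50.
No size-1 selection does better; minimum is 34.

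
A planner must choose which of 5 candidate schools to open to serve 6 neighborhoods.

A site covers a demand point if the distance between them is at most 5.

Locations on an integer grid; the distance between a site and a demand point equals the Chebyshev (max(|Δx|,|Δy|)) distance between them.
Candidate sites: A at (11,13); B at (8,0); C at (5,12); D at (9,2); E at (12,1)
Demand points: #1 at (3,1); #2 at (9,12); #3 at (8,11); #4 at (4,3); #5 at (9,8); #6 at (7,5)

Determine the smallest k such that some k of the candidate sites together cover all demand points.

2

Coverage sets (demand points within 5 of each site):
  A: {#2, #3, #5}
  B: {#1, #4, #6}
  C: {#2, #3, #5}
  D: {#4, #6}
  E: {#6}
No single site covers all 6 demand points.
But {A, B} covers everything, so the minimum is 2.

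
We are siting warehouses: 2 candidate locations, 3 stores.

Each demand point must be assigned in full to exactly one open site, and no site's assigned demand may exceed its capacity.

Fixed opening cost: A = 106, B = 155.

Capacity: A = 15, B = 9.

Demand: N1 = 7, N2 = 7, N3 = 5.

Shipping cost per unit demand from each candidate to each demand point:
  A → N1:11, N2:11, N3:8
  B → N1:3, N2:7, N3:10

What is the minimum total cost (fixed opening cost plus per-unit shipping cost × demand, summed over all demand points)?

Open {A, B}; cheapest assignment that respects the capacities:
  A (cap 15, load 12): N2, N3 — cost 7×11 + 5×8 = 117
  B (cap 9, load 7): N1 — cost 7×3 = 21
  Shipping 138, fixed 261 → total 399.
  Any other capacity-feasible assignment to {A, B} ships for at least 138.
Total demand is 19 and no other set of sites has combined capacity ≥ 19, so {A, B} is the only feasible choice of open sites. Minimum: 399.

399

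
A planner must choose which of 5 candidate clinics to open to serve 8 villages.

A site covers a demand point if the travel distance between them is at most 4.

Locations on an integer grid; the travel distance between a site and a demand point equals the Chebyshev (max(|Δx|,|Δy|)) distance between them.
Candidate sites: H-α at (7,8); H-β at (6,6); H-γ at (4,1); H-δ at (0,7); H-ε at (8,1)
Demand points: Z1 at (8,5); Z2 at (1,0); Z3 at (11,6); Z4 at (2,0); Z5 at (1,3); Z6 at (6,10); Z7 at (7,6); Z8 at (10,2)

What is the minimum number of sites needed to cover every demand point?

3

Coverage sets (demand points within 4 of each site):
  H-α: {Z1, Z3, Z6, Z7}
  H-β: {Z1, Z6, Z7, Z8}
  H-γ: {Z1, Z2, Z4, Z5}
  H-δ: {Z5}
  H-ε: {Z1, Z8}
No 2 sites suffice: every size-2 union leaves at least one demand point uncovered.
But {H-α, H-β, H-γ} covers everything, so the minimum is 3.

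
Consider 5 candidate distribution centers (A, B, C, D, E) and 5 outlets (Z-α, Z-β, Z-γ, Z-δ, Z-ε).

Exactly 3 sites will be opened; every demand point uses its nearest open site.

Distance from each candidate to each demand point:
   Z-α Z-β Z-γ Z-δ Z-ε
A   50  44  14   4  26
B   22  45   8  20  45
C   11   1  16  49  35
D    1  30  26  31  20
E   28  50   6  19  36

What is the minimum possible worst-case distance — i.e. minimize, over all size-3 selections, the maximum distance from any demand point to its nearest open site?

20

Open {A, C, D}.
  Farthest demand point is Z-ε at distance 20 (to D); all others are ≤ 20.
With {B, C, D} the worst case is 20.
With {C, D, E} the worst case is 20.
No size-3 selection achieves below 20.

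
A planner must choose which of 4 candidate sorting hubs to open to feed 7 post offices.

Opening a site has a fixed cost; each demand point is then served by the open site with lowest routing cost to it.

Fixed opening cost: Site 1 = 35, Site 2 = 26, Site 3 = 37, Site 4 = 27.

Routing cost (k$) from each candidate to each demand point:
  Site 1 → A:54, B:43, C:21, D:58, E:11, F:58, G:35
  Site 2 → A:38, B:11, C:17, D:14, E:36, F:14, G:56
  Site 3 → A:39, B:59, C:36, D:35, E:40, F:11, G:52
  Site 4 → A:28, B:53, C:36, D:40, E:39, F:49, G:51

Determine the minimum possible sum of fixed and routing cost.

201

Open {Site 1, Site 2}: assign each demand point to its cheapest open site.
  A→Site 2 38, B→Site 2 11, C→Site 2 17, D→Site 2 14, E→Site 1 11, F→Site 2 14, G→Site 1 35
  routing cost 140, fixed 61 → total 201.
Compare {Site 2}: routing cost 186 + fixed 26 = 212.
Compare {Site 1, Site 2, Site 4}: routing cost 130 + fixed 88 = 218.
Compare {Site 2, Site 4}: routing cost 171 + fixed 53 = 224.
All other subsets cost ≥ 212. Minimum total cost: 201.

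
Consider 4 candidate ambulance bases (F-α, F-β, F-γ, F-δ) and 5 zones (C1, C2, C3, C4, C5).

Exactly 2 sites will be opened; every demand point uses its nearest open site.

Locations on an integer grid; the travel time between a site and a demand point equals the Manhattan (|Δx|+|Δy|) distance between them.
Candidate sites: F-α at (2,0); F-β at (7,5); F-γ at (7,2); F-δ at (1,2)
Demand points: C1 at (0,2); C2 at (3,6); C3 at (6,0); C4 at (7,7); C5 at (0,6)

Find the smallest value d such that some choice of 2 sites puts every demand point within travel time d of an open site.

Open {F-β, F-δ}.
  Farthest demand point is C3 at travel time 6 (to F-β); all others are ≤ 6.
With {F-γ, F-δ} the worst case is 6.
With {F-α, F-β} the worst case is 8.
No size-2 selection achieves below 6.

6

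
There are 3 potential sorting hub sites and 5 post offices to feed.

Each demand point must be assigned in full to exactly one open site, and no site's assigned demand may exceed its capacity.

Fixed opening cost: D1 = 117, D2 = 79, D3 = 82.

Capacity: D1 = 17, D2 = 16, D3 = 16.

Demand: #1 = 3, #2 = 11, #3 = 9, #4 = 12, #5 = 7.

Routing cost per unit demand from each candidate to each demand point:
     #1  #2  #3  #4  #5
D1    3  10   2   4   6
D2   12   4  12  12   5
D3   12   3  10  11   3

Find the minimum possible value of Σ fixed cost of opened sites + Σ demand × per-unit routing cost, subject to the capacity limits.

490

Open {D1, D2, D3}; cheapest assignment that respects the capacities:
  D1 (cap 17, load 15): #1, #4 — cost 3×3 + 12×4 = 57
  D2 (cap 16, load 11): #2 — cost 11×4 = 44
  D3 (cap 16, load 16): #3, #5 — cost 9×10 + 7×3 = 111
  Shipping 212, fixed 278 → total 490.
  Any other capacity-feasible assignment to {D1, D2, D3} ships for at least 212.
Total demand is 42 and no other set of sites has combined capacity ≥ 42, so {D1, D2, D3} is the only feasible choice of open sites. Minimum: 490.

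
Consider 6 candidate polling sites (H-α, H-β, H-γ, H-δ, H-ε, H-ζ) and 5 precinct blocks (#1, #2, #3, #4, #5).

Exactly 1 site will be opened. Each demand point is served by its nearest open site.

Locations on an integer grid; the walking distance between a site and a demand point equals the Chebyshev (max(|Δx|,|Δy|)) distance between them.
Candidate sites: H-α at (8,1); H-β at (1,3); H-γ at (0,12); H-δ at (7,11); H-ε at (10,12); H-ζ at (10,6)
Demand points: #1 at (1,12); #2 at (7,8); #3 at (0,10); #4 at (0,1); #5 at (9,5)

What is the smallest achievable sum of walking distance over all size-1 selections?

30

Open {H-γ}.
  #1→H-γ 1, #2→H-γ 7, #3→H-γ 2, #4→H-γ 11, #5→H-γ 9  ⇒ total 30.
Compare {H-β}: total 32.
Compare {H-δ}: total 32.
No size-1 selection does better; minimum is 30.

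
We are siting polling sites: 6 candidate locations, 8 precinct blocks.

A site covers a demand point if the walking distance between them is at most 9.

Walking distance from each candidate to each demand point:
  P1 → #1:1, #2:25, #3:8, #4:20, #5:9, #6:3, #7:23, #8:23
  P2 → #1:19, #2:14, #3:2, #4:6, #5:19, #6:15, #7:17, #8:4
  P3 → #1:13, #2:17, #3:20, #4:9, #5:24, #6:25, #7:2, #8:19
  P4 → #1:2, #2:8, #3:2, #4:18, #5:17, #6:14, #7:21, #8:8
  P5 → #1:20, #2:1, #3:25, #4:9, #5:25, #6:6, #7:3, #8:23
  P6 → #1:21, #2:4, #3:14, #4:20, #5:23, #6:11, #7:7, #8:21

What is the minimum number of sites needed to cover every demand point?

3

Coverage sets (demand points within 9 of each site):
  P1: {#1, #3, #5, #6}
  P2: {#3, #4, #8}
  P3: {#4, #7}
  P4: {#1, #2, #3, #8}
  P5: {#2, #4, #6, #7}
  P6: {#2, #7}
No 2 sites suffice: every size-2 union leaves at least one demand point uncovered.
But {P1, P2, P5} covers everything, so the minimum is 3.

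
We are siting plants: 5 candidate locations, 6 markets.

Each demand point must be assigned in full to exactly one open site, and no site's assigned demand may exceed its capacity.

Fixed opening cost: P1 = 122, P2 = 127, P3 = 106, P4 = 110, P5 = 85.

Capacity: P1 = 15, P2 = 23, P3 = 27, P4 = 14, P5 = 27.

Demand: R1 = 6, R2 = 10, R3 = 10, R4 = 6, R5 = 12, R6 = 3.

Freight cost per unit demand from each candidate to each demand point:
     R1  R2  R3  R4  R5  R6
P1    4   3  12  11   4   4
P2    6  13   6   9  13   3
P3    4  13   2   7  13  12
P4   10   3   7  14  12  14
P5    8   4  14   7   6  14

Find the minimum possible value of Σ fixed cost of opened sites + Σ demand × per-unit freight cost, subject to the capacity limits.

Open {P3, P5}; cheapest assignment that respects the capacities:
  P3 (cap 27, load 25): R1, R3, R4, R6 — cost 6×4 + 10×2 + 6×7 + 3×12 = 122
  P5 (cap 27, load 22): R2, R5 — cost 10×4 + 12×6 = 112
  Shipping 234, fixed 191 → total 425.
  Any other capacity-feasible assignment to {P3, P5} ships for at least 234.
Compare {P1, P3, P5}: its best feasible assignment gives total 499.
Compare {P1, P3, P4}: its best feasible assignment gives total 514.
Every other set of open sites that can feasibly serve all demand totals ≥ 499 even under its best assignment. Minimum: 425.

425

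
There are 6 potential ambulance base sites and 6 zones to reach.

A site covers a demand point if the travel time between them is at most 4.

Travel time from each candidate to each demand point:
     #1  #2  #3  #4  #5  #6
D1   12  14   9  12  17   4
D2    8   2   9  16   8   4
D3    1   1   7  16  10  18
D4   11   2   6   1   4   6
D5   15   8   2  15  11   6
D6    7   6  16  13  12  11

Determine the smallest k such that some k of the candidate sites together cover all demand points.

Coverage sets (demand points within 4 of each site):
  D1: {#6}
  D2: {#2, #6}
  D3: {#1, #2}
  D4: {#2, #4, #5}
  D5: {#3}
  D6: {}
No 3 sites suffice: every size-3 union leaves at least one demand point uncovered.
But {D1, D3, D4, D5} covers everything, so the minimum is 4.

4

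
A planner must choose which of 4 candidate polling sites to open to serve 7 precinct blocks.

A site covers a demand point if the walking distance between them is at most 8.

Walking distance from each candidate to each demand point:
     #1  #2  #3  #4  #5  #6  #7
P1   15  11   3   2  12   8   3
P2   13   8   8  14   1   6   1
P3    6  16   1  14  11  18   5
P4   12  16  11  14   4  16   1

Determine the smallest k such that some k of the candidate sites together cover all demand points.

Coverage sets (demand points within 8 of each site):
  P1: {#3, #4, #6, #7}
  P2: {#2, #3, #5, #6, #7}
  P3: {#1, #3, #7}
  P4: {#5, #7}
No 2 sites suffice: every size-2 union leaves at least one demand point uncovered.
But {P1, P2, P3} covers everything, so the minimum is 3.

3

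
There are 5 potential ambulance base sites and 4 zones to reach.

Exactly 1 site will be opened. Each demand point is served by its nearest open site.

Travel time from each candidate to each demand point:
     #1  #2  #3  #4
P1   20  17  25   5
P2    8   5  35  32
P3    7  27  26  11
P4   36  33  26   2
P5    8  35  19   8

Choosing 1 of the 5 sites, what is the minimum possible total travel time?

Open {P1}.
  #1→P1 20, #2→P1 17, #3→P1 25, #4→P1 5  ⇒ total 67.
Compare {P5}: total 70.
Compare {P3}: total 71.
No size-1 selection does better; minimum is 67.

67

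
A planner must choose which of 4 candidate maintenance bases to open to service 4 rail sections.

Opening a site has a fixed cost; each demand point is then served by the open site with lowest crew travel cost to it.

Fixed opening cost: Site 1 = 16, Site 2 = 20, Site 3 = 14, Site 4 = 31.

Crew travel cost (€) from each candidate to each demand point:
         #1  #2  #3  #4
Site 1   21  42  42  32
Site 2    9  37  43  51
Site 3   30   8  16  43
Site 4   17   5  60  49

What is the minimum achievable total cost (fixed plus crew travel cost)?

107

Open {Site 1, Site 3}: assign each demand point to its cheapest open site.
  #1→Site 1 21, #2→Site 3 8, #3→Site 3 16, #4→Site 1 32
  crew travel cost 77, fixed 30 → total 107.
Compare {Site 2, Site 3}: crew travel cost 76 + fixed 34 = 110.
Compare {Site 3}: crew travel cost 97 + fixed 14 = 111.
Compare {Site 1, Site 2, Site 3}: crew travel cost 65 + fixed 50 = 115.
All other subsets cost ≥ 110. Minimum total cost: 107.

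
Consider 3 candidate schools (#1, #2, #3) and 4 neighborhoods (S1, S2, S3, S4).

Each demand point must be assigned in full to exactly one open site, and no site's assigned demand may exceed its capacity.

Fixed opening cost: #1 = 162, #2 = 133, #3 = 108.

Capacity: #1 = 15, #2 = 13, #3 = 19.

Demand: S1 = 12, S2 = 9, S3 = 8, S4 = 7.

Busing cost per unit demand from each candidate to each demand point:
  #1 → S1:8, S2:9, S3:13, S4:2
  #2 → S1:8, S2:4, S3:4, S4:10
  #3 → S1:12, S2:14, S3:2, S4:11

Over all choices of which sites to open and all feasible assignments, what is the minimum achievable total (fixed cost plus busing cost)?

Open {#1, #2, #3}; cheapest assignment that respects the capacities:
  #1 (cap 15, load 12): S1 — cost 12×8 = 96
  #2 (cap 13, load 9): S2 — cost 9×4 = 36
  #3 (cap 19, load 15): S3, S4 — cost 8×2 + 7×11 = 93
  Shipping 225, fixed 403 → total 628.
  Any other capacity-feasible assignment to {#1, #2, #3} ships for at least 225.
Total demand is 36 and no other set of sites has combined capacity ≥ 36, so {#1, #2, #3} is the only feasible choice of open sites. Minimum: 628.

628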